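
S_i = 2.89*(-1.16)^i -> [2.89, -3.35, 3.89, -4.51, 5.23]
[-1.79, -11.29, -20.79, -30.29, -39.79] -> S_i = -1.79 + -9.50*i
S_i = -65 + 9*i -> [-65, -56, -47, -38, -29]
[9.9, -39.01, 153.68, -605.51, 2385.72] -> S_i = 9.90*(-3.94)^i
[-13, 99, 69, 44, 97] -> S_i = Random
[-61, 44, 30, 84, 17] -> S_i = Random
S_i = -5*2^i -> [-5, -10, -20, -40, -80]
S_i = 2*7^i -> [2, 14, 98, 686, 4802]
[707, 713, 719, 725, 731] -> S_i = 707 + 6*i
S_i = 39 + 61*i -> [39, 100, 161, 222, 283]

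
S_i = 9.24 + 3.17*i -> [9.24, 12.41, 15.58, 18.75, 21.92]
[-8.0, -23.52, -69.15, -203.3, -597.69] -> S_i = -8.00*2.94^i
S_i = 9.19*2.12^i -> [9.19, 19.48, 41.3, 87.56, 185.63]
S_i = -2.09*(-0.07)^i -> [-2.09, 0.15, -0.01, 0.0, -0.0]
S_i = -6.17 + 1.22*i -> [-6.17, -4.95, -3.73, -2.51, -1.29]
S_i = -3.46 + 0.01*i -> [-3.46, -3.45, -3.44, -3.43, -3.42]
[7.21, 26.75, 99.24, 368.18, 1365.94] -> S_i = 7.21*3.71^i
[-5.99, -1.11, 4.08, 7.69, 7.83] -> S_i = Random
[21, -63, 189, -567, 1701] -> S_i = 21*-3^i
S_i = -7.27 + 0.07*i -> [-7.27, -7.2, -7.13, -7.06, -6.99]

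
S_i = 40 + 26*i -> [40, 66, 92, 118, 144]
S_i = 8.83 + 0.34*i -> [8.83, 9.17, 9.51, 9.85, 10.19]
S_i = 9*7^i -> [9, 63, 441, 3087, 21609]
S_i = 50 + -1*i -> [50, 49, 48, 47, 46]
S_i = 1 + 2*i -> [1, 3, 5, 7, 9]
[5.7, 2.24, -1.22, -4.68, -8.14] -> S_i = 5.70 + -3.46*i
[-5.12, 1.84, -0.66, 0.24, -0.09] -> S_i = -5.12*(-0.36)^i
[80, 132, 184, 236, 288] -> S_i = 80 + 52*i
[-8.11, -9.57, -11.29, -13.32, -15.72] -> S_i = -8.11*1.18^i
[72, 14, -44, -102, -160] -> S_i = 72 + -58*i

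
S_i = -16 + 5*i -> [-16, -11, -6, -1, 4]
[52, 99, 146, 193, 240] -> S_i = 52 + 47*i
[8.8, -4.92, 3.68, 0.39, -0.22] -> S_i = Random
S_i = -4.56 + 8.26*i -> [-4.56, 3.7, 11.96, 20.22, 28.48]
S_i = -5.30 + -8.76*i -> [-5.3, -14.06, -22.82, -31.58, -40.34]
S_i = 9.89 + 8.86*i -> [9.89, 18.75, 27.61, 36.47, 45.33]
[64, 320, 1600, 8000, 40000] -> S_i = 64*5^i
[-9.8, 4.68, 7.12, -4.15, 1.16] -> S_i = Random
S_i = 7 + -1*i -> [7, 6, 5, 4, 3]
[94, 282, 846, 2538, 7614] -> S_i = 94*3^i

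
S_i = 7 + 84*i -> [7, 91, 175, 259, 343]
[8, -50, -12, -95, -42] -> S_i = Random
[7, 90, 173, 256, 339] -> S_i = 7 + 83*i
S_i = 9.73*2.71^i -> [9.73, 26.37, 71.46, 193.65, 524.8]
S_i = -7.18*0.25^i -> [-7.18, -1.8, -0.45, -0.11, -0.03]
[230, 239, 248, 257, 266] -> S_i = 230 + 9*i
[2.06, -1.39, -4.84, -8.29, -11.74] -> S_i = 2.06 + -3.45*i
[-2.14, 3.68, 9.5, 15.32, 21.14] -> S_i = -2.14 + 5.82*i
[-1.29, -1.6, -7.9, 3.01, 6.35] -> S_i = Random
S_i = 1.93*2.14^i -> [1.93, 4.13, 8.84, 18.91, 40.48]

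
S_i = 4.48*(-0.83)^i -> [4.48, -3.72, 3.09, -2.56, 2.13]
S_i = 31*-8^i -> [31, -248, 1984, -15872, 126976]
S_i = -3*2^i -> [-3, -6, -12, -24, -48]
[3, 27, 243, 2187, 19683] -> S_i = 3*9^i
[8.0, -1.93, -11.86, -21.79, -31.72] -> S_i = 8.00 + -9.93*i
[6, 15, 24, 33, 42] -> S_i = 6 + 9*i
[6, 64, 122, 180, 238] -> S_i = 6 + 58*i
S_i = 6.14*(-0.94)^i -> [6.14, -5.77, 5.43, -5.1, 4.79]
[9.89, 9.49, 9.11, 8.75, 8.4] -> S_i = 9.89*0.96^i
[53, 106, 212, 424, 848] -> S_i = 53*2^i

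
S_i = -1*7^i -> [-1, -7, -49, -343, -2401]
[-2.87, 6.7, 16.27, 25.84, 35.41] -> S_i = -2.87 + 9.57*i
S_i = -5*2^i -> [-5, -10, -20, -40, -80]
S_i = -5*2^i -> [-5, -10, -20, -40, -80]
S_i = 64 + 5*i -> [64, 69, 74, 79, 84]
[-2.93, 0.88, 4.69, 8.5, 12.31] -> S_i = -2.93 + 3.81*i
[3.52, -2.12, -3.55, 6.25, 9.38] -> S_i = Random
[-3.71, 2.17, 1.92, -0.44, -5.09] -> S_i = Random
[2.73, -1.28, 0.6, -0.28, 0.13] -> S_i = 2.73*(-0.47)^i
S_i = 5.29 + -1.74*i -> [5.29, 3.55, 1.81, 0.07, -1.67]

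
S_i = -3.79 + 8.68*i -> [-3.79, 4.89, 13.57, 22.25, 30.93]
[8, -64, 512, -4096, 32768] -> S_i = 8*-8^i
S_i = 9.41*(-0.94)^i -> [9.41, -8.85, 8.31, -7.82, 7.35]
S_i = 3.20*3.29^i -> [3.2, 10.53, 34.64, 113.96, 374.92]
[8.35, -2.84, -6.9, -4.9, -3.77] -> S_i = Random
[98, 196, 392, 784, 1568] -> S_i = 98*2^i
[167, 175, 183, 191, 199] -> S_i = 167 + 8*i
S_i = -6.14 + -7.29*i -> [-6.14, -13.43, -20.72, -28.01, -35.3]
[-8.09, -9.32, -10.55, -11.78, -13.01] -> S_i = -8.09 + -1.23*i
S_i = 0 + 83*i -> [0, 83, 166, 249, 332]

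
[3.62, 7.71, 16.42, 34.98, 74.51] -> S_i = 3.62*2.13^i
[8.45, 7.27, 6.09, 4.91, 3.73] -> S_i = 8.45 + -1.18*i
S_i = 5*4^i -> [5, 20, 80, 320, 1280]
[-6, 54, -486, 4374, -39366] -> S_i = -6*-9^i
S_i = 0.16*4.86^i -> [0.16, 0.78, 3.78, 18.37, 89.26]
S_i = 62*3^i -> [62, 186, 558, 1674, 5022]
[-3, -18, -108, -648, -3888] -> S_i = -3*6^i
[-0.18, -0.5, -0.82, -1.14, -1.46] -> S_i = -0.18 + -0.32*i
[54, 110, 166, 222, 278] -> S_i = 54 + 56*i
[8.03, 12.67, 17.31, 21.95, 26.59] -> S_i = 8.03 + 4.64*i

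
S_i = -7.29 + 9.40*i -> [-7.29, 2.11, 11.51, 20.91, 30.31]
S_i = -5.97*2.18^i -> [-5.97, -13.01, -28.37, -61.85, -134.83]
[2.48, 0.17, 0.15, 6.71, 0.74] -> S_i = Random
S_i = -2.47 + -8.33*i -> [-2.47, -10.8, -19.13, -27.46, -35.79]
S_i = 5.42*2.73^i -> [5.42, 14.8, 40.39, 110.28, 301.06]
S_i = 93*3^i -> [93, 279, 837, 2511, 7533]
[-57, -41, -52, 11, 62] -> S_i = Random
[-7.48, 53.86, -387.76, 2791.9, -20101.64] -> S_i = -7.48*(-7.20)^i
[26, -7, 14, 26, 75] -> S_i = Random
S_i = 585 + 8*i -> [585, 593, 601, 609, 617]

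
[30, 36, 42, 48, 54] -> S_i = 30 + 6*i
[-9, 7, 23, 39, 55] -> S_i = -9 + 16*i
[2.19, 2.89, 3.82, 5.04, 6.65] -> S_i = 2.19*1.32^i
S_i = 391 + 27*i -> [391, 418, 445, 472, 499]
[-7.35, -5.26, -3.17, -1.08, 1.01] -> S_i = -7.35 + 2.09*i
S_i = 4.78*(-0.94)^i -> [4.78, -4.49, 4.22, -3.97, 3.73]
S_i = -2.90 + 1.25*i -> [-2.9, -1.65, -0.4, 0.85, 2.1]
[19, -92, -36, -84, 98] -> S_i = Random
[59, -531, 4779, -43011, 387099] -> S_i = 59*-9^i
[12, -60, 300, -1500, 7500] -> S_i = 12*-5^i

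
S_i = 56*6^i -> [56, 336, 2016, 12096, 72576]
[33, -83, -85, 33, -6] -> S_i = Random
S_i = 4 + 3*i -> [4, 7, 10, 13, 16]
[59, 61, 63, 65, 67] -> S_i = 59 + 2*i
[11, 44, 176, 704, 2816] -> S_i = 11*4^i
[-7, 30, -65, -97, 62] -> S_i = Random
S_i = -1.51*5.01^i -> [-1.51, -7.57, -37.9, -189.88, -951.32]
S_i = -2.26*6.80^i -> [-2.26, -15.37, -104.5, -710.62, -4832.19]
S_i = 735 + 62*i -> [735, 797, 859, 921, 983]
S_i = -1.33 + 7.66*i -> [-1.33, 6.33, 13.99, 21.65, 29.31]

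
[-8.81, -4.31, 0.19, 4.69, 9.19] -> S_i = -8.81 + 4.50*i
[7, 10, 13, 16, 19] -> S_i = 7 + 3*i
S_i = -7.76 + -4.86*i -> [-7.76, -12.62, -17.48, -22.34, -27.2]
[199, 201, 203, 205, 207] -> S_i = 199 + 2*i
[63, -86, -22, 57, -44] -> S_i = Random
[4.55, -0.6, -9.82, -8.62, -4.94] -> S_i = Random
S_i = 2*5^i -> [2, 10, 50, 250, 1250]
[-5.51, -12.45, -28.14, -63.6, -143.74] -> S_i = -5.51*2.26^i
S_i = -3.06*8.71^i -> [-3.06, -26.65, -232.14, -2021.98, -17611.41]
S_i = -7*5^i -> [-7, -35, -175, -875, -4375]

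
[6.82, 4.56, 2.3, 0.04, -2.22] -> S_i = 6.82 + -2.26*i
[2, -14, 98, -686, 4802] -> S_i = 2*-7^i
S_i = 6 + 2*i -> [6, 8, 10, 12, 14]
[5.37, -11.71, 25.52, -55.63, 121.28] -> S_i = 5.37*(-2.18)^i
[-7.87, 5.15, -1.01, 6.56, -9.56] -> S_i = Random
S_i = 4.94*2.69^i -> [4.94, 13.29, 35.75, 96.16, 258.66]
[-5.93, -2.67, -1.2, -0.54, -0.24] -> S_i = -5.93*0.45^i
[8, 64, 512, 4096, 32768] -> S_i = 8*8^i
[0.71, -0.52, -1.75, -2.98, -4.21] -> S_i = 0.71 + -1.23*i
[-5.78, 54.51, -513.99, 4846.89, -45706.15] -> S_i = -5.78*(-9.43)^i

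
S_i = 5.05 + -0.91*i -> [5.05, 4.14, 3.23, 2.32, 1.41]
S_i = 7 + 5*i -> [7, 12, 17, 22, 27]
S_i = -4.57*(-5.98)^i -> [-4.57, 27.33, -163.43, 977.28, -5844.14]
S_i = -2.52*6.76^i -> [-2.52, -17.04, -115.16, -778.47, -5262.44]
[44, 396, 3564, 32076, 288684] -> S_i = 44*9^i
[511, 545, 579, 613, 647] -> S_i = 511 + 34*i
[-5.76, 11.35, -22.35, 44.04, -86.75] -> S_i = -5.76*(-1.97)^i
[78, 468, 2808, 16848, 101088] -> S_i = 78*6^i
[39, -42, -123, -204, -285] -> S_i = 39 + -81*i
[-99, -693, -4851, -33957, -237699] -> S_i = -99*7^i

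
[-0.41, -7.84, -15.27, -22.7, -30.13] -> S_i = -0.41 + -7.43*i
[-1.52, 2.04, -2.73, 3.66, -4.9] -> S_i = -1.52*(-1.34)^i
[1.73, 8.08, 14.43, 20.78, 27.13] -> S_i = 1.73 + 6.35*i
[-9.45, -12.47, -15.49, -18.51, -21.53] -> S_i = -9.45 + -3.02*i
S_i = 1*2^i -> [1, 2, 4, 8, 16]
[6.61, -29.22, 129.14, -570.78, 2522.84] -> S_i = 6.61*(-4.42)^i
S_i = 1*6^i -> [1, 6, 36, 216, 1296]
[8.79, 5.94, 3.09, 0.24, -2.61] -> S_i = 8.79 + -2.85*i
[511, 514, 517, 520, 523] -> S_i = 511 + 3*i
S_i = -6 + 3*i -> [-6, -3, 0, 3, 6]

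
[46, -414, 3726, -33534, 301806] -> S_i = 46*-9^i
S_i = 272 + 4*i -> [272, 276, 280, 284, 288]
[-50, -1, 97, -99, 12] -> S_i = Random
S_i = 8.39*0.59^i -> [8.39, 4.95, 2.92, 1.72, 1.02]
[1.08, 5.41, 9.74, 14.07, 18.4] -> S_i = 1.08 + 4.33*i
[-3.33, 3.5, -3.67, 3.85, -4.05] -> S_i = -3.33*(-1.05)^i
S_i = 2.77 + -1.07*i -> [2.77, 1.7, 0.63, -0.44, -1.51]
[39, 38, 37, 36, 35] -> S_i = 39 + -1*i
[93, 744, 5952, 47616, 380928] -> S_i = 93*8^i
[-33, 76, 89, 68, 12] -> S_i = Random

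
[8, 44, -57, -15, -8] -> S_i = Random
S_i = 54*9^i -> [54, 486, 4374, 39366, 354294]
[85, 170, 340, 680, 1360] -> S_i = 85*2^i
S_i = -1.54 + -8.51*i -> [-1.54, -10.05, -18.56, -27.07, -35.58]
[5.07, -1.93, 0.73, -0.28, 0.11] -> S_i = 5.07*(-0.38)^i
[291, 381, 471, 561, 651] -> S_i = 291 + 90*i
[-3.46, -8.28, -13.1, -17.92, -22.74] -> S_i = -3.46 + -4.82*i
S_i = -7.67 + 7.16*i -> [-7.67, -0.51, 6.65, 13.81, 20.97]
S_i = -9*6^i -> [-9, -54, -324, -1944, -11664]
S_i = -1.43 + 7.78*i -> [-1.43, 6.35, 14.13, 21.91, 29.69]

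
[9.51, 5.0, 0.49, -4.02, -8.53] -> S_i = 9.51 + -4.51*i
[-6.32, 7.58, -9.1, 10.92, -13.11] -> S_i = -6.32*(-1.20)^i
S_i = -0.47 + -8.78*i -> [-0.47, -9.25, -18.03, -26.81, -35.59]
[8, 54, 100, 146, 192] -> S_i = 8 + 46*i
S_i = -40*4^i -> [-40, -160, -640, -2560, -10240]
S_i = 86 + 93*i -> [86, 179, 272, 365, 458]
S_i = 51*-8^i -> [51, -408, 3264, -26112, 208896]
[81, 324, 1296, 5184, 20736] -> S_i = 81*4^i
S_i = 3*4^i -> [3, 12, 48, 192, 768]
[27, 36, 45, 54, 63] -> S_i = 27 + 9*i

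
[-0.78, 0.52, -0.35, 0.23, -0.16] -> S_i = -0.78*(-0.67)^i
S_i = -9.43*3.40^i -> [-9.43, -32.06, -109.01, -370.64, -1260.16]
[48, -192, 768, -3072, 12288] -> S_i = 48*-4^i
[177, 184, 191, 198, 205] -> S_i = 177 + 7*i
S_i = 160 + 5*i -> [160, 165, 170, 175, 180]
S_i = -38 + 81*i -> [-38, 43, 124, 205, 286]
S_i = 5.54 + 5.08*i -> [5.54, 10.62, 15.7, 20.78, 25.86]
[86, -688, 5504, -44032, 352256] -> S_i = 86*-8^i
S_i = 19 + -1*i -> [19, 18, 17, 16, 15]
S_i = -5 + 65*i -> [-5, 60, 125, 190, 255]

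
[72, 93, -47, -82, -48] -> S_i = Random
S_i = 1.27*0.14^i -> [1.27, 0.18, 0.02, 0.0, 0.0]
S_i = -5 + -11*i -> [-5, -16, -27, -38, -49]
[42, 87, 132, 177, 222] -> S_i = 42 + 45*i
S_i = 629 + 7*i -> [629, 636, 643, 650, 657]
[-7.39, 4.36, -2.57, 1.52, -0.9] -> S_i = -7.39*(-0.59)^i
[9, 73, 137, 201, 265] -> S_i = 9 + 64*i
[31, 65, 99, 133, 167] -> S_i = 31 + 34*i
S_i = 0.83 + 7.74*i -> [0.83, 8.57, 16.31, 24.05, 31.79]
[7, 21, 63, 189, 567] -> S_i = 7*3^i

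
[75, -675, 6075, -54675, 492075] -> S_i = 75*-9^i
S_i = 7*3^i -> [7, 21, 63, 189, 567]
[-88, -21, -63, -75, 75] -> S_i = Random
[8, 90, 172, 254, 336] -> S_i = 8 + 82*i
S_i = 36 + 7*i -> [36, 43, 50, 57, 64]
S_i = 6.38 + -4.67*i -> [6.38, 1.71, -2.96, -7.63, -12.3]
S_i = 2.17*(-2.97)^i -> [2.17, -6.44, 19.14, -56.85, 168.84]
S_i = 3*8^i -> [3, 24, 192, 1536, 12288]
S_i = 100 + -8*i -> [100, 92, 84, 76, 68]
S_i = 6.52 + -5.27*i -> [6.52, 1.25, -4.02, -9.29, -14.56]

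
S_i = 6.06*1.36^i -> [6.06, 8.24, 11.21, 15.24, 20.73]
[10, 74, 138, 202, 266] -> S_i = 10 + 64*i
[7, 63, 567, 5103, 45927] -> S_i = 7*9^i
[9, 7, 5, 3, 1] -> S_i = 9 + -2*i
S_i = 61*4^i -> [61, 244, 976, 3904, 15616]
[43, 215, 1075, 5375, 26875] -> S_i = 43*5^i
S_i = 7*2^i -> [7, 14, 28, 56, 112]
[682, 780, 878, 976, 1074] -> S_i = 682 + 98*i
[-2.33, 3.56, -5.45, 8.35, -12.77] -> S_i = -2.33*(-1.53)^i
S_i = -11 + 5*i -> [-11, -6, -1, 4, 9]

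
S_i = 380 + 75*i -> [380, 455, 530, 605, 680]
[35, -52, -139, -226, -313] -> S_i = 35 + -87*i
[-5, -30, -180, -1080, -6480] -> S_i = -5*6^i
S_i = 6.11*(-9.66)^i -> [6.11, -59.02, 570.16, -5507.73, 53204.67]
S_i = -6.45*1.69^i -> [-6.45, -10.9, -18.42, -31.13, -52.61]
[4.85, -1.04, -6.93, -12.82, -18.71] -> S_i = 4.85 + -5.89*i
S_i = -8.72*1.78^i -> [-8.72, -15.52, -27.63, -49.18, -87.54]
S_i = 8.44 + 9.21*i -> [8.44, 17.65, 26.86, 36.07, 45.28]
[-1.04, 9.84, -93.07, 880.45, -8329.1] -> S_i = -1.04*(-9.46)^i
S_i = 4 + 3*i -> [4, 7, 10, 13, 16]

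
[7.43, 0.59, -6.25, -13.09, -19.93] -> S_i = 7.43 + -6.84*i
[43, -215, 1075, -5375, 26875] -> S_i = 43*-5^i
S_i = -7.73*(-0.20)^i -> [-7.73, 1.55, -0.31, 0.06, -0.01]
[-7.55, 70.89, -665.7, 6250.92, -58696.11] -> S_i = -7.55*(-9.39)^i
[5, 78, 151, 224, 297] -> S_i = 5 + 73*i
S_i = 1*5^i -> [1, 5, 25, 125, 625]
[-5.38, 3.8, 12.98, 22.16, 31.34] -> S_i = -5.38 + 9.18*i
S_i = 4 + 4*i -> [4, 8, 12, 16, 20]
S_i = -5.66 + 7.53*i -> [-5.66, 1.87, 9.4, 16.93, 24.46]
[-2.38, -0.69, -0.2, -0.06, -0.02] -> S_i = -2.38*0.29^i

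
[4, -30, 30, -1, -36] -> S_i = Random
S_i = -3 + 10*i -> [-3, 7, 17, 27, 37]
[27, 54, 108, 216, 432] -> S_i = 27*2^i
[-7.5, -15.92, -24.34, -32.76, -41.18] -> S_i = -7.50 + -8.42*i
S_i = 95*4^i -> [95, 380, 1520, 6080, 24320]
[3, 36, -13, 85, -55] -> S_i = Random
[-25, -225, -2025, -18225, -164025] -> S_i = -25*9^i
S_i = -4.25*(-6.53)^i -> [-4.25, 27.75, -181.22, 1183.39, -7727.55]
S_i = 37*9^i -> [37, 333, 2997, 26973, 242757]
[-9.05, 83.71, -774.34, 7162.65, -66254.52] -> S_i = -9.05*(-9.25)^i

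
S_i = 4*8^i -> [4, 32, 256, 2048, 16384]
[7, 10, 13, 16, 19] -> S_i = 7 + 3*i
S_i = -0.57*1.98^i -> [-0.57, -1.13, -2.23, -4.42, -8.76]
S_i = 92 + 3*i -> [92, 95, 98, 101, 104]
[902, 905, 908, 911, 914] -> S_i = 902 + 3*i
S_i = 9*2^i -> [9, 18, 36, 72, 144]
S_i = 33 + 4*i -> [33, 37, 41, 45, 49]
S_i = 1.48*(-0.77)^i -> [1.48, -1.14, 0.88, -0.68, 0.52]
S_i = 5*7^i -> [5, 35, 245, 1715, 12005]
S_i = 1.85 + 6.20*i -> [1.85, 8.05, 14.25, 20.45, 26.65]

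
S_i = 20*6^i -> [20, 120, 720, 4320, 25920]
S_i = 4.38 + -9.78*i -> [4.38, -5.4, -15.18, -24.96, -34.74]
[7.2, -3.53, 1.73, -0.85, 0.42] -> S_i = 7.20*(-0.49)^i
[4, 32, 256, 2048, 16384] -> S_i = 4*8^i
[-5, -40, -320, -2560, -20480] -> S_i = -5*8^i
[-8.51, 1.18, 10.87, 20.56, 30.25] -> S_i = -8.51 + 9.69*i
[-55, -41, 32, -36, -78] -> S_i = Random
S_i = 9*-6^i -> [9, -54, 324, -1944, 11664]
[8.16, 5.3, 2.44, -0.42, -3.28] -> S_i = 8.16 + -2.86*i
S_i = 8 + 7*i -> [8, 15, 22, 29, 36]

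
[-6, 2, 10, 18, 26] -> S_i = -6 + 8*i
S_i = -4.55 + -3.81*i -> [-4.55, -8.36, -12.17, -15.98, -19.79]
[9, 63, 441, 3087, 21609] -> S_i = 9*7^i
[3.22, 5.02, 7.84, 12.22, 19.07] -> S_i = 3.22*1.56^i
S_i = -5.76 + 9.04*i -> [-5.76, 3.28, 12.32, 21.36, 30.4]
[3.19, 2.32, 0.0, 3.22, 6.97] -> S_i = Random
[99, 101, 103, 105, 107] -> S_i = 99 + 2*i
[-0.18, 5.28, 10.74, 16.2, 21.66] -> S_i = -0.18 + 5.46*i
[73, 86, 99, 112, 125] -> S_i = 73 + 13*i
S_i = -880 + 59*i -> [-880, -821, -762, -703, -644]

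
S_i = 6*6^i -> [6, 36, 216, 1296, 7776]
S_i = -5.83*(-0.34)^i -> [-5.83, 1.98, -0.67, 0.23, -0.08]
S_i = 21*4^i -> [21, 84, 336, 1344, 5376]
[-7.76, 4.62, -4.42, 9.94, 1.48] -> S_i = Random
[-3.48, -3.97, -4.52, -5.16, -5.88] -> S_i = -3.48*1.14^i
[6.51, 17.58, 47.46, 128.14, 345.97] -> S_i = 6.51*2.70^i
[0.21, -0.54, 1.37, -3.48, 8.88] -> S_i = 0.21*(-2.55)^i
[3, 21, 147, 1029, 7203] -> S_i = 3*7^i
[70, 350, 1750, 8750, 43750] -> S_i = 70*5^i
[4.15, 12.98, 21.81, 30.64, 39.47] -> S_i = 4.15 + 8.83*i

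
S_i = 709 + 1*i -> [709, 710, 711, 712, 713]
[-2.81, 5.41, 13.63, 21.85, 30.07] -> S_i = -2.81 + 8.22*i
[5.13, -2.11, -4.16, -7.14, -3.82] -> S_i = Random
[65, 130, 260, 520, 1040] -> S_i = 65*2^i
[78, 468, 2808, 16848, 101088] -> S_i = 78*6^i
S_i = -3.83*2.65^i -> [-3.83, -10.15, -26.9, -71.27, -188.88]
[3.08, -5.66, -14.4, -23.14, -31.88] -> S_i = 3.08 + -8.74*i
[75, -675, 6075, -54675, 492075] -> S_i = 75*-9^i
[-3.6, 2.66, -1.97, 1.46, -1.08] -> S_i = -3.60*(-0.74)^i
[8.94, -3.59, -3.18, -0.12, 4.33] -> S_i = Random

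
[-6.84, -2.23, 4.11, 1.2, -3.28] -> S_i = Random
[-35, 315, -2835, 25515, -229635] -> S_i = -35*-9^i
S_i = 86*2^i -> [86, 172, 344, 688, 1376]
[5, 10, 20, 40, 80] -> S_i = 5*2^i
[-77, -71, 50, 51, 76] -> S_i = Random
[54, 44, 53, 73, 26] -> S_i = Random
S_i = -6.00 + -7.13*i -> [-6.0, -13.13, -20.26, -27.39, -34.52]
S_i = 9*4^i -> [9, 36, 144, 576, 2304]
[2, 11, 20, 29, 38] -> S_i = 2 + 9*i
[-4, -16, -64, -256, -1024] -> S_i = -4*4^i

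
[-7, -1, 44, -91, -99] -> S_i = Random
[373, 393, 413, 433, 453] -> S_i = 373 + 20*i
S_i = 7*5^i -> [7, 35, 175, 875, 4375]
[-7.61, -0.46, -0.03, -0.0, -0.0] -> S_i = -7.61*0.06^i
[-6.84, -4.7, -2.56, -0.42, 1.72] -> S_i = -6.84 + 2.14*i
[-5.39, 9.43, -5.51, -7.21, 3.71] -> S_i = Random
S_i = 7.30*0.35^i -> [7.3, 2.55, 0.89, 0.31, 0.11]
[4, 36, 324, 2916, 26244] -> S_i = 4*9^i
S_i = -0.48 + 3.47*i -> [-0.48, 2.99, 6.46, 9.93, 13.4]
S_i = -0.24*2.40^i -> [-0.24, -0.58, -1.38, -3.32, -7.96]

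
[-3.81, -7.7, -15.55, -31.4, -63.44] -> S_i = -3.81*2.02^i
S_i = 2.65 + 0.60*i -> [2.65, 3.25, 3.85, 4.45, 5.05]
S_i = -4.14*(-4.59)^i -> [-4.14, 19.0, -87.22, 400.35, -1837.6]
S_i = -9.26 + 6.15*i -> [-9.26, -3.11, 3.04, 9.19, 15.34]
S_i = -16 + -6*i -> [-16, -22, -28, -34, -40]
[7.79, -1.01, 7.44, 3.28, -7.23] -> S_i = Random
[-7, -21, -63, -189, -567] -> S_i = -7*3^i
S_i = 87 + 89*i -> [87, 176, 265, 354, 443]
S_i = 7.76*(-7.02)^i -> [7.76, -54.48, 382.42, -2684.56, 18845.61]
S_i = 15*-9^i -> [15, -135, 1215, -10935, 98415]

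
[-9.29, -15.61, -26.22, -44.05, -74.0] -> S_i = -9.29*1.68^i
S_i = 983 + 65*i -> [983, 1048, 1113, 1178, 1243]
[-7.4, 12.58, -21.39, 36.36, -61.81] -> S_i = -7.40*(-1.70)^i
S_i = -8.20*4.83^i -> [-8.2, -39.61, -191.3, -923.96, -4462.75]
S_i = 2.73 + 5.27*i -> [2.73, 8.0, 13.27, 18.54, 23.81]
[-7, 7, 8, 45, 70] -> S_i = Random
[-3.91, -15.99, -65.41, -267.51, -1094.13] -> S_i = -3.91*4.09^i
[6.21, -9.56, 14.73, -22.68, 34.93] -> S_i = 6.21*(-1.54)^i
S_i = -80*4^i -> [-80, -320, -1280, -5120, -20480]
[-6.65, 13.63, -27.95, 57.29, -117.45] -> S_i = -6.65*(-2.05)^i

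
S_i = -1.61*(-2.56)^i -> [-1.61, 4.12, -10.55, 27.01, -69.15]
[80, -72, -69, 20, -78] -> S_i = Random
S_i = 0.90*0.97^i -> [0.9, 0.87, 0.85, 0.82, 0.8]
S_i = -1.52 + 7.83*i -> [-1.52, 6.31, 14.14, 21.97, 29.8]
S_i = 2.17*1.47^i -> [2.17, 3.19, 4.69, 6.89, 10.13]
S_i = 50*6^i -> [50, 300, 1800, 10800, 64800]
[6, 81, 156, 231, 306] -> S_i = 6 + 75*i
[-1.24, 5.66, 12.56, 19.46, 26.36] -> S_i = -1.24 + 6.90*i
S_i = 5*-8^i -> [5, -40, 320, -2560, 20480]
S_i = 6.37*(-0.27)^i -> [6.37, -1.72, 0.46, -0.13, 0.03]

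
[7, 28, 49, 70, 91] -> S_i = 7 + 21*i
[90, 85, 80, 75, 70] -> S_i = 90 + -5*i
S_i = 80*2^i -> [80, 160, 320, 640, 1280]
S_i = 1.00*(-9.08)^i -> [1.0, -9.08, 82.45, -748.61, 6797.41]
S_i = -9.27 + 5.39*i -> [-9.27, -3.88, 1.51, 6.9, 12.29]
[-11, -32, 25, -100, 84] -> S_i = Random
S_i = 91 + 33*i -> [91, 124, 157, 190, 223]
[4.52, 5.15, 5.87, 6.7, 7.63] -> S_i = 4.52*1.14^i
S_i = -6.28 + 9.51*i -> [-6.28, 3.23, 12.74, 22.25, 31.76]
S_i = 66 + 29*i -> [66, 95, 124, 153, 182]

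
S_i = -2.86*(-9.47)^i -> [-2.86, 27.08, -256.49, 2428.94, -23002.02]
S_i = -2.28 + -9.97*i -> [-2.28, -12.25, -22.22, -32.19, -42.16]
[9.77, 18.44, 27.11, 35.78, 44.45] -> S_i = 9.77 + 8.67*i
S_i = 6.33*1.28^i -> [6.33, 8.1, 10.37, 13.27, 16.99]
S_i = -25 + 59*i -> [-25, 34, 93, 152, 211]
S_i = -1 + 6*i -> [-1, 5, 11, 17, 23]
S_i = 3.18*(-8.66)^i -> [3.18, -27.54, 238.49, -2065.29, 17885.4]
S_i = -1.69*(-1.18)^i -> [-1.69, 1.99, -2.35, 2.78, -3.28]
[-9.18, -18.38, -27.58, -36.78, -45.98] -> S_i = -9.18 + -9.20*i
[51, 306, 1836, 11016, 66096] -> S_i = 51*6^i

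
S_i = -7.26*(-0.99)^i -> [-7.26, 7.19, -7.12, 7.04, -6.97]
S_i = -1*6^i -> [-1, -6, -36, -216, -1296]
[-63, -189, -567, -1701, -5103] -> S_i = -63*3^i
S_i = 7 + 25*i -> [7, 32, 57, 82, 107]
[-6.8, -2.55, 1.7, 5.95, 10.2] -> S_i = -6.80 + 4.25*i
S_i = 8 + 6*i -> [8, 14, 20, 26, 32]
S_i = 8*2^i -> [8, 16, 32, 64, 128]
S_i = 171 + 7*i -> [171, 178, 185, 192, 199]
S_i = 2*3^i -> [2, 6, 18, 54, 162]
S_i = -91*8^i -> [-91, -728, -5824, -46592, -372736]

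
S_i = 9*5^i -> [9, 45, 225, 1125, 5625]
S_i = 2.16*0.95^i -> [2.16, 2.05, 1.95, 1.85, 1.76]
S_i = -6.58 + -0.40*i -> [-6.58, -6.98, -7.38, -7.78, -8.18]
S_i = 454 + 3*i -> [454, 457, 460, 463, 466]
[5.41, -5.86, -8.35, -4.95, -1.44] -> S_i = Random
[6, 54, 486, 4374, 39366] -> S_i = 6*9^i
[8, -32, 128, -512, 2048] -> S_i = 8*-4^i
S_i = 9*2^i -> [9, 18, 36, 72, 144]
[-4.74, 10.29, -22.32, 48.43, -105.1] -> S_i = -4.74*(-2.17)^i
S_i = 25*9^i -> [25, 225, 2025, 18225, 164025]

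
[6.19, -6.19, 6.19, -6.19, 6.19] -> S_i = 6.19*(-1.00)^i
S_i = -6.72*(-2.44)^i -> [-6.72, 16.4, -40.01, 97.62, -238.19]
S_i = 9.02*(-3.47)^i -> [9.02, -31.3, 108.61, -376.87, 1307.75]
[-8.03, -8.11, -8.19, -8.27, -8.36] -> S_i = -8.03*1.01^i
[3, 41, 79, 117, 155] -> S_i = 3 + 38*i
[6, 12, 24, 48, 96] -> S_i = 6*2^i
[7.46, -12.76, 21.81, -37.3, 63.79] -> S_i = 7.46*(-1.71)^i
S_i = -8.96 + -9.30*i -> [-8.96, -18.26, -27.56, -36.86, -46.16]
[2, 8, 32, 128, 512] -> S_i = 2*4^i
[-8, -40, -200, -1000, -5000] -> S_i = -8*5^i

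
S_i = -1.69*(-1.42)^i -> [-1.69, 2.4, -3.41, 4.84, -6.87]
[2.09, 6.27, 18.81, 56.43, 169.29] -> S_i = 2.09*3.00^i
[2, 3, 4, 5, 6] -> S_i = 2 + 1*i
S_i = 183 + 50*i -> [183, 233, 283, 333, 383]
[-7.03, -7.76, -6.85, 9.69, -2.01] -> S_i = Random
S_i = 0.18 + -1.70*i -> [0.18, -1.52, -3.22, -4.92, -6.62]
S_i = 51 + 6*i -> [51, 57, 63, 69, 75]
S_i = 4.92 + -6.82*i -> [4.92, -1.9, -8.72, -15.54, -22.36]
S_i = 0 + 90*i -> [0, 90, 180, 270, 360]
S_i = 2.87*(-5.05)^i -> [2.87, -14.49, 73.19, -369.62, 1866.58]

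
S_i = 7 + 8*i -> [7, 15, 23, 31, 39]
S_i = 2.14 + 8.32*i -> [2.14, 10.46, 18.78, 27.1, 35.42]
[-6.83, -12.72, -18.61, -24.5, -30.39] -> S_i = -6.83 + -5.89*i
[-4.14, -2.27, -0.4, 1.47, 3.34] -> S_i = -4.14 + 1.87*i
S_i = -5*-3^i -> [-5, 15, -45, 135, -405]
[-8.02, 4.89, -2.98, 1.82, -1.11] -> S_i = -8.02*(-0.61)^i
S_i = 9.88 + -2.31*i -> [9.88, 7.57, 5.26, 2.95, 0.64]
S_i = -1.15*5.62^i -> [-1.15, -6.46, -36.32, -204.13, -1147.21]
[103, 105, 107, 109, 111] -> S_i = 103 + 2*i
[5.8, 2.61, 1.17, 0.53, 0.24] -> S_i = 5.80*0.45^i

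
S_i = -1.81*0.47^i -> [-1.81, -0.85, -0.4, -0.19, -0.09]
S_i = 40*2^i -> [40, 80, 160, 320, 640]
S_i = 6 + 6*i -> [6, 12, 18, 24, 30]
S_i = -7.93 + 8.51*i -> [-7.93, 0.58, 9.09, 17.6, 26.11]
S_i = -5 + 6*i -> [-5, 1, 7, 13, 19]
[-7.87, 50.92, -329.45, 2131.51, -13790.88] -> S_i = -7.87*(-6.47)^i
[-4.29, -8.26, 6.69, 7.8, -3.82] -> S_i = Random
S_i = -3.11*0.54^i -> [-3.11, -1.68, -0.91, -0.49, -0.26]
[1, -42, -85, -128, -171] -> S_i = 1 + -43*i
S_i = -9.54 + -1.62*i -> [-9.54, -11.16, -12.78, -14.4, -16.02]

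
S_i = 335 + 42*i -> [335, 377, 419, 461, 503]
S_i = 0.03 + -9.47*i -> [0.03, -9.44, -18.91, -28.38, -37.85]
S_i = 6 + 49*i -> [6, 55, 104, 153, 202]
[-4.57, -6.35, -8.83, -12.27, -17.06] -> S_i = -4.57*1.39^i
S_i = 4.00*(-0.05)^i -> [4.0, -0.2, 0.01, -0.0, 0.0]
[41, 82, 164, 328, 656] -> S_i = 41*2^i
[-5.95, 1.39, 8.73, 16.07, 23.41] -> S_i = -5.95 + 7.34*i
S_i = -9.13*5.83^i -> [-9.13, -53.23, -310.32, -1809.16, -10547.39]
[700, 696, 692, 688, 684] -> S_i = 700 + -4*i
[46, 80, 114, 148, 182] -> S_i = 46 + 34*i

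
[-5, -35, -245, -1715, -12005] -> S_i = -5*7^i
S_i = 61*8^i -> [61, 488, 3904, 31232, 249856]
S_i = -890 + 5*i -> [-890, -885, -880, -875, -870]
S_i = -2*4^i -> [-2, -8, -32, -128, -512]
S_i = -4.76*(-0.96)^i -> [-4.76, 4.57, -4.39, 4.21, -4.04]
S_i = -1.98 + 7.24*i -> [-1.98, 5.26, 12.5, 19.74, 26.98]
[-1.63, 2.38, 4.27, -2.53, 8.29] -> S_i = Random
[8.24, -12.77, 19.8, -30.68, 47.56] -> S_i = 8.24*(-1.55)^i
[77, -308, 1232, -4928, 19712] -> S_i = 77*-4^i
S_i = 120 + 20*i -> [120, 140, 160, 180, 200]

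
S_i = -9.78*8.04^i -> [-9.78, -78.63, -632.19, -5082.85, -40866.09]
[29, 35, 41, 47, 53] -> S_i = 29 + 6*i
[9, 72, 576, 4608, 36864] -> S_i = 9*8^i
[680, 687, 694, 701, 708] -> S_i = 680 + 7*i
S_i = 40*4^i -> [40, 160, 640, 2560, 10240]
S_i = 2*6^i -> [2, 12, 72, 432, 2592]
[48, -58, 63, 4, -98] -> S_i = Random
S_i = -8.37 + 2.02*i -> [-8.37, -6.35, -4.33, -2.31, -0.29]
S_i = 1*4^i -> [1, 4, 16, 64, 256]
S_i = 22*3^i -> [22, 66, 198, 594, 1782]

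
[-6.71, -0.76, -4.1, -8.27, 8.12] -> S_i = Random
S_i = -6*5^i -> [-6, -30, -150, -750, -3750]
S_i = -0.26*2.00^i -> [-0.26, -0.52, -1.04, -2.08, -4.16]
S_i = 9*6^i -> [9, 54, 324, 1944, 11664]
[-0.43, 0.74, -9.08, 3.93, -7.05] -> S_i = Random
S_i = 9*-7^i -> [9, -63, 441, -3087, 21609]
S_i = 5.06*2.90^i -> [5.06, 14.67, 42.55, 123.41, 357.88]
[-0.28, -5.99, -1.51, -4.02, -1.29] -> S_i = Random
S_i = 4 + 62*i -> [4, 66, 128, 190, 252]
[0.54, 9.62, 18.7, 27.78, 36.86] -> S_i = 0.54 + 9.08*i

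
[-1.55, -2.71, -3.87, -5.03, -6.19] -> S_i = -1.55 + -1.16*i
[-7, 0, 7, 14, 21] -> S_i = -7 + 7*i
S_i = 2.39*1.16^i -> [2.39, 2.77, 3.22, 3.73, 4.33]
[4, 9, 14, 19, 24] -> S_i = 4 + 5*i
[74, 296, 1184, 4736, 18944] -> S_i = 74*4^i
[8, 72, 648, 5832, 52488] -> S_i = 8*9^i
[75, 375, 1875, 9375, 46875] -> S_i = 75*5^i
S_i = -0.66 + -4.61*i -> [-0.66, -5.27, -9.88, -14.49, -19.1]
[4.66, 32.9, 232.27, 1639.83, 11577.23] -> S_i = 4.66*7.06^i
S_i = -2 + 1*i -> [-2, -1, 0, 1, 2]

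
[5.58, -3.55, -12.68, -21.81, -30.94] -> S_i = 5.58 + -9.13*i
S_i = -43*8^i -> [-43, -344, -2752, -22016, -176128]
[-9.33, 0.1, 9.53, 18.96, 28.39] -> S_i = -9.33 + 9.43*i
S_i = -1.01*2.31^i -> [-1.01, -2.33, -5.39, -12.45, -28.76]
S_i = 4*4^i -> [4, 16, 64, 256, 1024]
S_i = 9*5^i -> [9, 45, 225, 1125, 5625]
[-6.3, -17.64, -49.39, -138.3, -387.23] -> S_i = -6.30*2.80^i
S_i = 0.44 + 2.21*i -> [0.44, 2.65, 4.86, 7.07, 9.28]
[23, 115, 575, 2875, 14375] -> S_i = 23*5^i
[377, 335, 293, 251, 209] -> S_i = 377 + -42*i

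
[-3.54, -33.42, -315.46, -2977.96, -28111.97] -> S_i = -3.54*9.44^i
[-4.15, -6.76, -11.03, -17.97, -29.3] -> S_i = -4.15*1.63^i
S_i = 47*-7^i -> [47, -329, 2303, -16121, 112847]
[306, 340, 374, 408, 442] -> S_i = 306 + 34*i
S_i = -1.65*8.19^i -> [-1.65, -13.51, -110.68, -906.43, -7423.69]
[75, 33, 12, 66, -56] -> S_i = Random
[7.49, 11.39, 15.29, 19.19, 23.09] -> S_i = 7.49 + 3.90*i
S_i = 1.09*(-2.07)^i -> [1.09, -2.26, 4.67, -9.67, 20.01]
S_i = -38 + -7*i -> [-38, -45, -52, -59, -66]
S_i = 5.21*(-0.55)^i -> [5.21, -2.87, 1.58, -0.87, 0.48]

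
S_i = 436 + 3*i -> [436, 439, 442, 445, 448]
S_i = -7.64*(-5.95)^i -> [-7.64, 45.46, -270.48, 1609.33, -9575.49]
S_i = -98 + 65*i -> [-98, -33, 32, 97, 162]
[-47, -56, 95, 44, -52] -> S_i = Random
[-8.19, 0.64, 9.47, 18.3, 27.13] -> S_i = -8.19 + 8.83*i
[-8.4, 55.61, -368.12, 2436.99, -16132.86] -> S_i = -8.40*(-6.62)^i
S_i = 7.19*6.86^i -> [7.19, 49.32, 338.36, 2321.14, 15923.02]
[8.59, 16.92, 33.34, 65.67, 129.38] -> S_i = 8.59*1.97^i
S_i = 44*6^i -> [44, 264, 1584, 9504, 57024]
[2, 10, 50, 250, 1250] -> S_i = 2*5^i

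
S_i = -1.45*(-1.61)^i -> [-1.45, 2.33, -3.76, 6.05, -9.74]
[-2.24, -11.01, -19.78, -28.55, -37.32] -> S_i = -2.24 + -8.77*i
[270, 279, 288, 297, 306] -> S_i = 270 + 9*i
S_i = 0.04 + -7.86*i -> [0.04, -7.82, -15.68, -23.54, -31.4]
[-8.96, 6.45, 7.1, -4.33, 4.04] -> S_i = Random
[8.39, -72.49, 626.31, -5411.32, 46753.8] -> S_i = 8.39*(-8.64)^i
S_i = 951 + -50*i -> [951, 901, 851, 801, 751]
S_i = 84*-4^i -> [84, -336, 1344, -5376, 21504]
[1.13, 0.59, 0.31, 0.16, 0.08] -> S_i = 1.13*0.52^i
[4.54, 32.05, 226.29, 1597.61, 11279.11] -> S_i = 4.54*7.06^i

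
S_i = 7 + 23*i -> [7, 30, 53, 76, 99]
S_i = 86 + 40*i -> [86, 126, 166, 206, 246]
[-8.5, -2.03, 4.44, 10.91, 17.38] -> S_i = -8.50 + 6.47*i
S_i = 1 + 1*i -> [1, 2, 3, 4, 5]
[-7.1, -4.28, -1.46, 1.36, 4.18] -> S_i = -7.10 + 2.82*i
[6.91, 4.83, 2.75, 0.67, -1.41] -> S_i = 6.91 + -2.08*i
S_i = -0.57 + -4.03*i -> [-0.57, -4.6, -8.63, -12.66, -16.69]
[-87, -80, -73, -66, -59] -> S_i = -87 + 7*i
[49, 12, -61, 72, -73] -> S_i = Random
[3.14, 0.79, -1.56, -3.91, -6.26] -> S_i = 3.14 + -2.35*i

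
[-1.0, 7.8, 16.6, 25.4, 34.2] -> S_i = -1.00 + 8.80*i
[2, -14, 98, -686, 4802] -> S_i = 2*-7^i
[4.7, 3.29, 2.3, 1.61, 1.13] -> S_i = 4.70*0.70^i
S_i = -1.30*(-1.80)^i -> [-1.3, 2.34, -4.21, 7.58, -13.65]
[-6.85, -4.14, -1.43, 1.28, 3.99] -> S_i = -6.85 + 2.71*i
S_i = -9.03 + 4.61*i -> [-9.03, -4.42, 0.19, 4.8, 9.41]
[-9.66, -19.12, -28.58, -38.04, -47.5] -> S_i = -9.66 + -9.46*i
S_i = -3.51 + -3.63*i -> [-3.51, -7.14, -10.77, -14.4, -18.03]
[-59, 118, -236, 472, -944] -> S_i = -59*-2^i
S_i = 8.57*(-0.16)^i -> [8.57, -1.37, 0.22, -0.04, 0.01]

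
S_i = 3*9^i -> [3, 27, 243, 2187, 19683]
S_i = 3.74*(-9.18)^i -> [3.74, -34.33, 315.18, -2893.34, 26560.87]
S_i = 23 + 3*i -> [23, 26, 29, 32, 35]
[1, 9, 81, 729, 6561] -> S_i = 1*9^i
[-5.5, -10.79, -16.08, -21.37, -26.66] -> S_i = -5.50 + -5.29*i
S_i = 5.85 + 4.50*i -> [5.85, 10.35, 14.85, 19.35, 23.85]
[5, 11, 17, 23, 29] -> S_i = 5 + 6*i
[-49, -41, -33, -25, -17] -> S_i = -49 + 8*i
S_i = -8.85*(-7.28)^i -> [-8.85, 64.43, -469.04, 3414.58, -24858.15]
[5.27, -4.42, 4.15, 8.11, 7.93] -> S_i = Random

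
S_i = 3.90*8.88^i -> [3.9, 34.63, 307.53, 2730.89, 24250.26]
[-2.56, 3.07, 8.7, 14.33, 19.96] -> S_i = -2.56 + 5.63*i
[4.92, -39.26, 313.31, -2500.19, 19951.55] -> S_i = 4.92*(-7.98)^i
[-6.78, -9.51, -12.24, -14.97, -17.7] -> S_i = -6.78 + -2.73*i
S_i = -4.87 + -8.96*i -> [-4.87, -13.83, -22.79, -31.75, -40.71]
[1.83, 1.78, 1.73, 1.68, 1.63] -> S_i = 1.83 + -0.05*i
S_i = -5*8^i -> [-5, -40, -320, -2560, -20480]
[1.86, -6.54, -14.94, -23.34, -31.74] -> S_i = 1.86 + -8.40*i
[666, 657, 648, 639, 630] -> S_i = 666 + -9*i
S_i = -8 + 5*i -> [-8, -3, 2, 7, 12]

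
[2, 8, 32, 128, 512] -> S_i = 2*4^i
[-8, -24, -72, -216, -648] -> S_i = -8*3^i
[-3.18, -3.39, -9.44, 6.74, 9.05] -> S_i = Random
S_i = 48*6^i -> [48, 288, 1728, 10368, 62208]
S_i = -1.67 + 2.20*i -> [-1.67, 0.53, 2.73, 4.93, 7.13]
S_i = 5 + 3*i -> [5, 8, 11, 14, 17]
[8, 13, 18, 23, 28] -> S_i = 8 + 5*i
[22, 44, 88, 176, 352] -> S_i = 22*2^i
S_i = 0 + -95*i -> [0, -95, -190, -285, -380]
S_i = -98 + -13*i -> [-98, -111, -124, -137, -150]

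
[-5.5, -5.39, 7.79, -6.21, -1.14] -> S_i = Random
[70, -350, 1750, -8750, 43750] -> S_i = 70*-5^i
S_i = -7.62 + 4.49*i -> [-7.62, -3.13, 1.36, 5.85, 10.34]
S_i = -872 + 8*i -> [-872, -864, -856, -848, -840]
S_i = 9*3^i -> [9, 27, 81, 243, 729]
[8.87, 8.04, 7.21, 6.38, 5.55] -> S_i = 8.87 + -0.83*i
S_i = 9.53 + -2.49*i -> [9.53, 7.04, 4.55, 2.06, -0.43]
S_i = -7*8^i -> [-7, -56, -448, -3584, -28672]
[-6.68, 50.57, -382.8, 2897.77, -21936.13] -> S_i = -6.68*(-7.57)^i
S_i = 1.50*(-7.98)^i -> [1.5, -11.97, 95.52, -762.25, 6082.79]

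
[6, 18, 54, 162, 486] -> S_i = 6*3^i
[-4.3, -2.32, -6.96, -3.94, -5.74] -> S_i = Random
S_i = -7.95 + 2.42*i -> [-7.95, -5.53, -3.11, -0.69, 1.73]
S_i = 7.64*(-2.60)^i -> [7.64, -19.86, 51.65, -134.28, 349.13]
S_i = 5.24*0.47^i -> [5.24, 2.46, 1.16, 0.54, 0.26]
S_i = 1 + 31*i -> [1, 32, 63, 94, 125]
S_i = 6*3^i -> [6, 18, 54, 162, 486]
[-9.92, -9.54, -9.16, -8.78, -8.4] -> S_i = -9.92 + 0.38*i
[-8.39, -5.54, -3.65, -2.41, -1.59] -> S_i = -8.39*0.66^i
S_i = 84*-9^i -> [84, -756, 6804, -61236, 551124]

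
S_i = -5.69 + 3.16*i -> [-5.69, -2.53, 0.63, 3.79, 6.95]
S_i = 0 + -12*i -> [0, -12, -24, -36, -48]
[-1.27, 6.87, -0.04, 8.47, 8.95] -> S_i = Random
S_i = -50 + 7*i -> [-50, -43, -36, -29, -22]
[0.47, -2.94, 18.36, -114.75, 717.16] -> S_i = 0.47*(-6.25)^i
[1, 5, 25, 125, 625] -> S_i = 1*5^i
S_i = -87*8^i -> [-87, -696, -5568, -44544, -356352]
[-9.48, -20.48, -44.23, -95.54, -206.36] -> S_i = -9.48*2.16^i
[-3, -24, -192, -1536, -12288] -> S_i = -3*8^i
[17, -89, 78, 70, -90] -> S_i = Random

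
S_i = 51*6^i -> [51, 306, 1836, 11016, 66096]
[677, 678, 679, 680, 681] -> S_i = 677 + 1*i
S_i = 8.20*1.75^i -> [8.2, 14.35, 25.11, 43.95, 76.91]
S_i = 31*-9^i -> [31, -279, 2511, -22599, 203391]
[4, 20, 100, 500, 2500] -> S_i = 4*5^i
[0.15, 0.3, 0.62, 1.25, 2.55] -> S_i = 0.15*2.03^i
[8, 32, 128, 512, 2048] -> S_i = 8*4^i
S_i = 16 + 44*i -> [16, 60, 104, 148, 192]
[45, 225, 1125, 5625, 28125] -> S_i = 45*5^i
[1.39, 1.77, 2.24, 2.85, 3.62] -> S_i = 1.39*1.27^i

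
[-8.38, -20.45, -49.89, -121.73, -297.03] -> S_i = -8.38*2.44^i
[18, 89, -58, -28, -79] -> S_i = Random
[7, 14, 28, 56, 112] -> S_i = 7*2^i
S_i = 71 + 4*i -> [71, 75, 79, 83, 87]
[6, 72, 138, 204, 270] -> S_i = 6 + 66*i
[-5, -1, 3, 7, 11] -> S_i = -5 + 4*i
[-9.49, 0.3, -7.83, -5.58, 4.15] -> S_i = Random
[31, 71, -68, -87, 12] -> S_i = Random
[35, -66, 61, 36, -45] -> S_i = Random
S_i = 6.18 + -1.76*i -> [6.18, 4.42, 2.66, 0.9, -0.86]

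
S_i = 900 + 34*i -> [900, 934, 968, 1002, 1036]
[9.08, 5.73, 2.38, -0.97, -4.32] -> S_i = 9.08 + -3.35*i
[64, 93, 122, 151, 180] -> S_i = 64 + 29*i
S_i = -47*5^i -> [-47, -235, -1175, -5875, -29375]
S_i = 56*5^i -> [56, 280, 1400, 7000, 35000]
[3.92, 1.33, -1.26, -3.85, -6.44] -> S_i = 3.92 + -2.59*i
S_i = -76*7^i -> [-76, -532, -3724, -26068, -182476]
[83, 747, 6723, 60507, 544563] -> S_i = 83*9^i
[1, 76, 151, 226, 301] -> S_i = 1 + 75*i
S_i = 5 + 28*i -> [5, 33, 61, 89, 117]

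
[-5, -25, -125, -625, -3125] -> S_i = -5*5^i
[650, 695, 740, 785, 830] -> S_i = 650 + 45*i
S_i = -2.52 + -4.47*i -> [-2.52, -6.99, -11.46, -15.93, -20.4]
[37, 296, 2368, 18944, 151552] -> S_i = 37*8^i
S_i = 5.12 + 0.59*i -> [5.12, 5.71, 6.3, 6.89, 7.48]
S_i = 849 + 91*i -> [849, 940, 1031, 1122, 1213]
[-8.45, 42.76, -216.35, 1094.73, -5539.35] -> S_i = -8.45*(-5.06)^i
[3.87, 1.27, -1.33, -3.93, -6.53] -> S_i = 3.87 + -2.60*i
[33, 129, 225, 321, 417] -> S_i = 33 + 96*i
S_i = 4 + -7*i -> [4, -3, -10, -17, -24]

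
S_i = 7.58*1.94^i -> [7.58, 14.71, 28.53, 55.34, 107.37]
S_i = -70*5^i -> [-70, -350, -1750, -8750, -43750]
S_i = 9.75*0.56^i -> [9.75, 5.46, 3.06, 1.71, 0.96]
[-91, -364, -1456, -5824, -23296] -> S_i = -91*4^i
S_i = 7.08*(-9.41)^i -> [7.08, -66.62, 626.92, -5899.32, 55512.62]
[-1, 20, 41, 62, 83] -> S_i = -1 + 21*i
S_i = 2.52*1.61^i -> [2.52, 4.06, 6.53, 10.52, 16.93]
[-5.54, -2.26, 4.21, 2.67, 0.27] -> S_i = Random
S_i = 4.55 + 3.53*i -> [4.55, 8.08, 11.61, 15.14, 18.67]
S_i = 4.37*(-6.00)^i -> [4.37, -26.22, 157.32, -943.92, 5663.52]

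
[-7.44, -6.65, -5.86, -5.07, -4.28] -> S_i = -7.44 + 0.79*i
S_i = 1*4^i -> [1, 4, 16, 64, 256]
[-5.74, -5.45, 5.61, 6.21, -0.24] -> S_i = Random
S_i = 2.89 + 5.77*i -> [2.89, 8.66, 14.43, 20.2, 25.97]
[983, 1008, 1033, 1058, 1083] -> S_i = 983 + 25*i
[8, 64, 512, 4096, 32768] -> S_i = 8*8^i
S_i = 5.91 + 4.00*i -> [5.91, 9.91, 13.91, 17.91, 21.91]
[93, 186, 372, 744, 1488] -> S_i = 93*2^i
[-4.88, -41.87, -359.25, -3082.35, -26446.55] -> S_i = -4.88*8.58^i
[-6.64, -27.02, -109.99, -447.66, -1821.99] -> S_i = -6.64*4.07^i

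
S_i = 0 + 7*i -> [0, 7, 14, 21, 28]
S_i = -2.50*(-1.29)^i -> [-2.5, 3.22, -4.16, 5.37, -6.92]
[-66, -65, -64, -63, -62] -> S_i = -66 + 1*i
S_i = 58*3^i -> [58, 174, 522, 1566, 4698]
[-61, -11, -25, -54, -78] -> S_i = Random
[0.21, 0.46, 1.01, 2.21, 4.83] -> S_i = 0.21*2.19^i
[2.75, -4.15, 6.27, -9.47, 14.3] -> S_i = 2.75*(-1.51)^i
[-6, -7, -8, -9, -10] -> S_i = -6 + -1*i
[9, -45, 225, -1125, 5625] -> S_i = 9*-5^i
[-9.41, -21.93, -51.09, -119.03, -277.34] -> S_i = -9.41*2.33^i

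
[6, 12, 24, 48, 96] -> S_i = 6*2^i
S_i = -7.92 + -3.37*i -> [-7.92, -11.29, -14.66, -18.03, -21.4]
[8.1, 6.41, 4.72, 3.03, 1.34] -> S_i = 8.10 + -1.69*i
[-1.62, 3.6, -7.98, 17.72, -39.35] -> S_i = -1.62*(-2.22)^i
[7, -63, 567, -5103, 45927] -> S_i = 7*-9^i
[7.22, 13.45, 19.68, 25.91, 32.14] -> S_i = 7.22 + 6.23*i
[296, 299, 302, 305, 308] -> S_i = 296 + 3*i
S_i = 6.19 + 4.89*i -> [6.19, 11.08, 15.97, 20.86, 25.75]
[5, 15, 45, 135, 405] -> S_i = 5*3^i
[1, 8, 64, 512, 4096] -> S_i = 1*8^i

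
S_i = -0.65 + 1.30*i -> [-0.65, 0.65, 1.95, 3.25, 4.55]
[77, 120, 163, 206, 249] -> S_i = 77 + 43*i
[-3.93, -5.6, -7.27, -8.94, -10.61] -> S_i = -3.93 + -1.67*i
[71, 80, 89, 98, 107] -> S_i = 71 + 9*i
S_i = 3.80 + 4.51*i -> [3.8, 8.31, 12.82, 17.33, 21.84]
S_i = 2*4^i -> [2, 8, 32, 128, 512]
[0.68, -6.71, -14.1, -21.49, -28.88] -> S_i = 0.68 + -7.39*i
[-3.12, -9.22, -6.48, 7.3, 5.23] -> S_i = Random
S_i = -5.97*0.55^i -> [-5.97, -3.28, -1.81, -0.99, -0.55]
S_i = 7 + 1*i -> [7, 8, 9, 10, 11]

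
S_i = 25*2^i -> [25, 50, 100, 200, 400]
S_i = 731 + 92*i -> [731, 823, 915, 1007, 1099]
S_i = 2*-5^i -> [2, -10, 50, -250, 1250]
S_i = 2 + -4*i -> [2, -2, -6, -10, -14]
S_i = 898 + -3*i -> [898, 895, 892, 889, 886]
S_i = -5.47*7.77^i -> [-5.47, -42.5, -330.24, -2565.96, -19937.53]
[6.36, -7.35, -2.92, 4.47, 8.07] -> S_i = Random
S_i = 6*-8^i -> [6, -48, 384, -3072, 24576]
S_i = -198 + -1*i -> [-198, -199, -200, -201, -202]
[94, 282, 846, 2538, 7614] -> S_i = 94*3^i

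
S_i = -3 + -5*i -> [-3, -8, -13, -18, -23]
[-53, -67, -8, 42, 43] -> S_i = Random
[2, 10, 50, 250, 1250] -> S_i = 2*5^i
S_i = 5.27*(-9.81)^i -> [5.27, -51.7, 507.16, -4975.28, 48807.51]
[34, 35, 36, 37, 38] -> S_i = 34 + 1*i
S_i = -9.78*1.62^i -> [-9.78, -15.84, -25.67, -41.58, -67.36]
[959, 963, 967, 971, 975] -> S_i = 959 + 4*i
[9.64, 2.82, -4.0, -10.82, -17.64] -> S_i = 9.64 + -6.82*i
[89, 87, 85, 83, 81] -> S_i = 89 + -2*i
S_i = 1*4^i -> [1, 4, 16, 64, 256]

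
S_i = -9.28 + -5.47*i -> [-9.28, -14.75, -20.22, -25.69, -31.16]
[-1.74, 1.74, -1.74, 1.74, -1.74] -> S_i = -1.74*(-1.00)^i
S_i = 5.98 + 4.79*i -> [5.98, 10.77, 15.56, 20.35, 25.14]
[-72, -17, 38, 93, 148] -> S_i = -72 + 55*i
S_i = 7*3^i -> [7, 21, 63, 189, 567]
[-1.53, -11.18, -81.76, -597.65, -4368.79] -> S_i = -1.53*7.31^i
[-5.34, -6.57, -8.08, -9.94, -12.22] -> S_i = -5.34*1.23^i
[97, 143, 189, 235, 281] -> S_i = 97 + 46*i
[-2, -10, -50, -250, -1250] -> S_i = -2*5^i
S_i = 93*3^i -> [93, 279, 837, 2511, 7533]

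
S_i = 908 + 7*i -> [908, 915, 922, 929, 936]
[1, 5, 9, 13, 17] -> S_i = 1 + 4*i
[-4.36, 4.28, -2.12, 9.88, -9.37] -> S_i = Random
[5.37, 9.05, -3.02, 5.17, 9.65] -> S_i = Random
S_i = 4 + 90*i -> [4, 94, 184, 274, 364]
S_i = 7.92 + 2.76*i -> [7.92, 10.68, 13.44, 16.2, 18.96]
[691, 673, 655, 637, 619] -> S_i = 691 + -18*i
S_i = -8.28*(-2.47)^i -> [-8.28, 20.45, -50.52, 124.77, -308.19]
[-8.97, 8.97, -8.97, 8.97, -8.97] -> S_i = -8.97*(-1.00)^i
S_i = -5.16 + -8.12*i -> [-5.16, -13.28, -21.4, -29.52, -37.64]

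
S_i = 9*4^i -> [9, 36, 144, 576, 2304]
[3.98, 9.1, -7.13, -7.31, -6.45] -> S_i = Random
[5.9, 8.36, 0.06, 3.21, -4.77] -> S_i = Random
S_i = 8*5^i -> [8, 40, 200, 1000, 5000]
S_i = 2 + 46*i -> [2, 48, 94, 140, 186]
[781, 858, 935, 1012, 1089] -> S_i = 781 + 77*i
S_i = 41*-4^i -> [41, -164, 656, -2624, 10496]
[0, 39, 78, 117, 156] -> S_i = 0 + 39*i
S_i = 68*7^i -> [68, 476, 3332, 23324, 163268]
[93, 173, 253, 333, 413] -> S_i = 93 + 80*i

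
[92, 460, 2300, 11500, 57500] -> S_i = 92*5^i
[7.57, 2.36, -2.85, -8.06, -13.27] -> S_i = 7.57 + -5.21*i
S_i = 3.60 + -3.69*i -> [3.6, -0.09, -3.78, -7.47, -11.16]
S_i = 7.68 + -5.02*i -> [7.68, 2.66, -2.36, -7.38, -12.4]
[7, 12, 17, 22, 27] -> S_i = 7 + 5*i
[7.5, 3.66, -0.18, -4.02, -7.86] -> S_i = 7.50 + -3.84*i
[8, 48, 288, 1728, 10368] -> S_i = 8*6^i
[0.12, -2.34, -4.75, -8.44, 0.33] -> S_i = Random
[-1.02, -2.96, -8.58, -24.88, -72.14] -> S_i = -1.02*2.90^i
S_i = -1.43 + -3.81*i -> [-1.43, -5.24, -9.05, -12.86, -16.67]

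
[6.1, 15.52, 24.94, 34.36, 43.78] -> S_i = 6.10 + 9.42*i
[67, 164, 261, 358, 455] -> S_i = 67 + 97*i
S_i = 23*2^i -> [23, 46, 92, 184, 368]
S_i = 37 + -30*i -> [37, 7, -23, -53, -83]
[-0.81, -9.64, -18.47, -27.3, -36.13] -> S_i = -0.81 + -8.83*i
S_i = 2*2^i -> [2, 4, 8, 16, 32]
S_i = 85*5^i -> [85, 425, 2125, 10625, 53125]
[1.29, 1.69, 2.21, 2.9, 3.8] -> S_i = 1.29*1.31^i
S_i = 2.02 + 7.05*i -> [2.02, 9.07, 16.12, 23.17, 30.22]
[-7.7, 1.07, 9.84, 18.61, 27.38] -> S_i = -7.70 + 8.77*i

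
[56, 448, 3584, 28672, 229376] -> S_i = 56*8^i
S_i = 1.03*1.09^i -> [1.03, 1.12, 1.22, 1.33, 1.45]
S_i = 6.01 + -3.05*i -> [6.01, 2.96, -0.09, -3.14, -6.19]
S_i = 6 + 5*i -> [6, 11, 16, 21, 26]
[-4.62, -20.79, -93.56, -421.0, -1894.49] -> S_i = -4.62*4.50^i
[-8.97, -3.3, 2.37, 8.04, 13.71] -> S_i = -8.97 + 5.67*i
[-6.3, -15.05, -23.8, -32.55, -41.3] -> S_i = -6.30 + -8.75*i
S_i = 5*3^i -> [5, 15, 45, 135, 405]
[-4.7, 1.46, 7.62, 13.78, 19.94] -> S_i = -4.70 + 6.16*i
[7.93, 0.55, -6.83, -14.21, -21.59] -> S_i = 7.93 + -7.38*i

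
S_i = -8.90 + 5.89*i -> [-8.9, -3.01, 2.88, 8.77, 14.66]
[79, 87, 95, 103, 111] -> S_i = 79 + 8*i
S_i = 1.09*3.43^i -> [1.09, 3.74, 12.82, 43.99, 150.87]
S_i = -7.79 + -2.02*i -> [-7.79, -9.81, -11.83, -13.85, -15.87]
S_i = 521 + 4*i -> [521, 525, 529, 533, 537]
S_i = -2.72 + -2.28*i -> [-2.72, -5.0, -7.28, -9.56, -11.84]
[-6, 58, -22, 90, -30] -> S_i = Random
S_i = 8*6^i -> [8, 48, 288, 1728, 10368]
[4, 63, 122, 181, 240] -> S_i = 4 + 59*i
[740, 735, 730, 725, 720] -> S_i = 740 + -5*i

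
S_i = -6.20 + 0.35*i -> [-6.2, -5.85, -5.5, -5.15, -4.8]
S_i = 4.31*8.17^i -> [4.31, 35.21, 287.69, 2350.41, 19202.84]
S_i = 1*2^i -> [1, 2, 4, 8, 16]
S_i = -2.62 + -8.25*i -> [-2.62, -10.87, -19.12, -27.37, -35.62]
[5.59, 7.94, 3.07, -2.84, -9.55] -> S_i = Random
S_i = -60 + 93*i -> [-60, 33, 126, 219, 312]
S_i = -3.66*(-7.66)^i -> [-3.66, 28.04, -214.75, 1645.01, -12600.74]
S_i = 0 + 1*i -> [0, 1, 2, 3, 4]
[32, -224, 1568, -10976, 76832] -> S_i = 32*-7^i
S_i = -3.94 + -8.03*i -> [-3.94, -11.97, -20.0, -28.03, -36.06]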